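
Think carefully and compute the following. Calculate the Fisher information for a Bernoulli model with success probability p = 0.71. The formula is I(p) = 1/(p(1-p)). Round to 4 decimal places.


For Bernoulli(p), Fisher information is I(p) = 1/(p*(1-p)).
p = 0.71, 1-p = 0.29.
p*(1-p) = 0.2059.
I(p) = 1/0.2059 = 4.8567

4.8567


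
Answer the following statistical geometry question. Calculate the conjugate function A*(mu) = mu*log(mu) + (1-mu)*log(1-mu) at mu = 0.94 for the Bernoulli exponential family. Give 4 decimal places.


Legendre transform for Bernoulli:
A*(mu) = mu*log(mu) + (1-mu)*log(1-mu).
mu = 0.94, 1-mu = 0.06.
mu*log(mu) = 0.94*log(0.94) = -0.058163.
(1-mu)*log(1-mu) = 0.06*log(0.06) = -0.168805.
A* = -0.058163 + -0.168805 = -0.2270

-0.2270


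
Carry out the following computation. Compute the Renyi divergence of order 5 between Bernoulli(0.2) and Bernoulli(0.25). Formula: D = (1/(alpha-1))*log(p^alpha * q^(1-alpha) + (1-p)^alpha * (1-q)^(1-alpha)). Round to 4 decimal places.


Renyi divergence of order alpha between Bernoulli distributions:
D = (1/(alpha-1))*log(p^alpha * q^(1-alpha) + (1-p)^alpha * (1-q)^(1-alpha)).
alpha = 5, p = 0.2, q = 0.25.
p^alpha * q^(1-alpha) = 0.2^5 * 0.25^-4 = 0.08192.
(1-p)^alpha * (1-q)^(1-alpha) = 0.8^5 * 0.75^-4 = 1.035631.
sum = 0.08192 + 1.035631 = 1.117551.
D = (1/4)*log(1.117551) = 0.0278

0.0278


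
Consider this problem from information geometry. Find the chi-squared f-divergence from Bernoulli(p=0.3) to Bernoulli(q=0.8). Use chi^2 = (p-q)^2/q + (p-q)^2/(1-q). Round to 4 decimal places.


Chi-squared divergence between Bernoulli distributions:
chi^2 = (p-q)^2/q + (p-q)^2/(1-q).
p = 0.3, q = 0.8, p-q = -0.5.
(p-q)^2 = 0.25.
term1 = 0.25/0.8 = 0.3125.
term2 = 0.25/0.2 = 1.25.
chi^2 = 0.3125 + 1.25 = 1.5625

1.5625


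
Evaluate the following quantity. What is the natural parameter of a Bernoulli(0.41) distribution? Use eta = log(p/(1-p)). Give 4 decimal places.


Natural parameter for Bernoulli: eta = log(p/(1-p)).
p = 0.41, 1-p = 0.59.
p/(1-p) = 0.694915.
eta = log(0.694915) = -0.3640

-0.3640


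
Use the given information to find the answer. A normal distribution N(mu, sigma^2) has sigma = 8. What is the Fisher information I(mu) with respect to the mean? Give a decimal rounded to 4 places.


The Fisher information for the mean of a normal distribution is I(mu) = 1/sigma^2.
sigma = 8, so sigma^2 = 64.
I(mu) = 1/64 = 0.0156

0.0156


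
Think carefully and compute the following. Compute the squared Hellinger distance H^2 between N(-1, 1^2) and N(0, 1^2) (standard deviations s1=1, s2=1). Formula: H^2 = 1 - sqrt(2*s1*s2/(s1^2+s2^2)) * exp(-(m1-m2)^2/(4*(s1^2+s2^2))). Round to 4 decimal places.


Squared Hellinger distance for Gaussians:
H^2 = 1 - sqrt(2*s1*s2/(s1^2+s2^2)) * exp(-(m1-m2)^2/(4*(s1^2+s2^2))).
s1^2 = 1, s2^2 = 1, s1^2+s2^2 = 2.
sqrt(2*1*1/(2)) = 1.0.
(m1-m2)^2 = (-1)^2 = 1.
exp(-1/(4*2)) = exp(-0.125) = 0.882497.
H^2 = 1 - 1.0*0.882497 = 0.1175

0.1175


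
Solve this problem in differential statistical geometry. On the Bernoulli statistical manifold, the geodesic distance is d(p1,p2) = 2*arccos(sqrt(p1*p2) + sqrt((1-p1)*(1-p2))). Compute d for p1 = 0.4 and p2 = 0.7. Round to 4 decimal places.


Geodesic distance on Bernoulli manifold:
d(p1,p2) = 2*arccos(sqrt(p1*p2) + sqrt((1-p1)*(1-p2))).
sqrt(p1*p2) = sqrt(0.4*0.7) = 0.52915.
sqrt((1-p1)*(1-p2)) = sqrt(0.6*0.3) = 0.424264.
arg = 0.52915 + 0.424264 = 0.953414.
d = 2*arccos(0.953414) = 0.6129

0.6129


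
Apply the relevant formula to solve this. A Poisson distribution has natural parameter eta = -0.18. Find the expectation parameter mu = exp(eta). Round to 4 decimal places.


Expectation parameter for Poisson exponential family:
mu = exp(eta).
eta = -0.18.
mu = exp(-0.18) = 0.8353

0.8353


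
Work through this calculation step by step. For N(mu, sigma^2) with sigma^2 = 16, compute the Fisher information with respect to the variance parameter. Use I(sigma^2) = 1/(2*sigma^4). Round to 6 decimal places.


Fisher information for variance: I(sigma^2) = 1/(2*sigma^4).
sigma^2 = 16, so sigma^4 = 256.
I = 1/(2*256) = 1/512 = 0.001953

0.001953


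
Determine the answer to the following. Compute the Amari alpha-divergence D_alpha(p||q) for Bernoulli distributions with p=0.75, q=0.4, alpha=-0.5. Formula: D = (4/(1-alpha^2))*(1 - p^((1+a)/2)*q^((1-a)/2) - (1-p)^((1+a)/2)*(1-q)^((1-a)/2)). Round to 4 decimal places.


Amari alpha-divergence:
D = (4/(1-alpha^2))*(1 - p^((1+a)/2)*q^((1-a)/2) - (1-p)^((1+a)/2)*(1-q)^((1-a)/2)).
alpha = -0.5, p = 0.75, q = 0.4.
e1 = (1+alpha)/2 = 0.25, e2 = (1-alpha)/2 = 0.75.
t1 = p^e1 * q^e2 = 0.75^0.25 * 0.4^0.75 = 0.468069.
t2 = (1-p)^e1 * (1-q)^e2 = 0.25^0.25 * 0.6^0.75 = 0.482057.
4/(1-alpha^2) = 5.333333.
D = 5.333333*(1 - 0.468069 - 0.482057) = 0.2660

0.2660


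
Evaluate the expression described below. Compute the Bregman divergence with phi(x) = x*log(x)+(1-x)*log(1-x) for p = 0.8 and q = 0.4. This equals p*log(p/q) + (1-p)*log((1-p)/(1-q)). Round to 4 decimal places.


Bregman divergence with negative entropy generator:
D = p*log(p/q) + (1-p)*log((1-p)/(1-q)).
p = 0.8, q = 0.4.
p*log(p/q) = 0.8*log(0.8/0.4) = 0.554518.
(1-p)*log((1-p)/(1-q)) = 0.2*log(0.2/0.6) = -0.219722.
D = 0.554518 + -0.219722 = 0.3348

0.3348


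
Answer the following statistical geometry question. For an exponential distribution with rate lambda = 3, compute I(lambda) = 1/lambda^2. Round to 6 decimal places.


Fisher information for exponential: I(lambda) = 1/lambda^2.
lambda = 3, lambda^2 = 9.
I = 1/9 = 0.111111

0.111111


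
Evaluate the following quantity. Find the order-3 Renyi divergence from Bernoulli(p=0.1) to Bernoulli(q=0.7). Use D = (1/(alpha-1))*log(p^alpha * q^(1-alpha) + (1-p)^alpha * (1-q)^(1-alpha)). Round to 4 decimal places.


Renyi divergence of order alpha between Bernoulli distributions:
D = (1/(alpha-1))*log(p^alpha * q^(1-alpha) + (1-p)^alpha * (1-q)^(1-alpha)).
alpha = 3, p = 0.1, q = 0.7.
p^alpha * q^(1-alpha) = 0.1^3 * 0.7^-2 = 0.002041.
(1-p)^alpha * (1-q)^(1-alpha) = 0.9^3 * 0.3^-2 = 8.1.
sum = 0.002041 + 8.1 = 8.102041.
D = (1/2)*log(8.102041) = 1.0461

1.0461


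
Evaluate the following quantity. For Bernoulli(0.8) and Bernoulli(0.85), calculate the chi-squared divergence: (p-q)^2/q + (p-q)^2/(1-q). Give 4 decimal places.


Chi-squared divergence between Bernoulli distributions:
chi^2 = (p-q)^2/q + (p-q)^2/(1-q).
p = 0.8, q = 0.85, p-q = -0.05.
(p-q)^2 = 0.0025.
term1 = 0.0025/0.85 = 0.002941.
term2 = 0.0025/0.15 = 0.016667.
chi^2 = 0.002941 + 0.016667 = 0.0196

0.0196


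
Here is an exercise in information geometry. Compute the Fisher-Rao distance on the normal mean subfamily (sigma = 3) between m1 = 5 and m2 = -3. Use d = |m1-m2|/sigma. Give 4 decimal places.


On the fixed-variance normal subfamily, geodesic distance = |m1-m2|/sigma.
|5 - -3| = 8.
sigma = 3.
d = 8/3 = 2.6667

2.6667


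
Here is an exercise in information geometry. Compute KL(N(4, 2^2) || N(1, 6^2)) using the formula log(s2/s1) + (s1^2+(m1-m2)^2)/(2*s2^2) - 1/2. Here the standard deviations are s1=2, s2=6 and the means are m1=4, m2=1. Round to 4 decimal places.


KL divergence between normal distributions:
KL = log(s2/s1) + (s1^2 + (m1-m2)^2)/(2*s2^2) - 1/2.
log(6/2) = 1.098612.
(2^2 + (4-1)^2)/(2*6^2) = (4 + 9)/72 = 0.180556.
KL = 1.098612 + 0.180556 - 0.5 = 0.7792

0.7792


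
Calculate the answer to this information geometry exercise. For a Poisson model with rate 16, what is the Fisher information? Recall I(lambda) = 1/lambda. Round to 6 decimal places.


Fisher information for Poisson: I(lambda) = 1/lambda.
lambda = 16.
I(lambda) = 1/16 = 0.062500

0.062500


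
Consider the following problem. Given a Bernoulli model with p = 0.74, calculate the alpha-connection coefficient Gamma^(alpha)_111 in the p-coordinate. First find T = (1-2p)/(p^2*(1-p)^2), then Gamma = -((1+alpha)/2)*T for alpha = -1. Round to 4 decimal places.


Skewness (Amari-Chentsov) tensor: T = (1-2p)/(p^2*(1-p)^2).
p = 0.74, 1-2p = -0.48, p^2 = 0.5476, (1-p)^2 = 0.0676.
T = -0.48/(0.5476 * 0.0676) = -12.966749.
In the p-coordinate, Gamma^(alpha) = Gamma^(0) - (alpha/2)*T with Gamma^(0) = (1/2)*g'(p) = -T/2,
so Gamma^(alpha) = -((1+alpha)/2)*T.
alpha = -1, -(1+alpha)/2 = 0.0.
Gamma = 0.0 * -12.966749 = 0.0000

0.0000


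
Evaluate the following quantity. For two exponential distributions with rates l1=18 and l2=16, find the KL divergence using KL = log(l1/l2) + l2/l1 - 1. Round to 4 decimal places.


KL divergence for exponential family:
KL = log(l1/l2) + l2/l1 - 1.
log(18/16) = 0.117783.
16/18 = 0.888889.
KL = 0.117783 + 0.888889 - 1 = 0.0067

0.0067


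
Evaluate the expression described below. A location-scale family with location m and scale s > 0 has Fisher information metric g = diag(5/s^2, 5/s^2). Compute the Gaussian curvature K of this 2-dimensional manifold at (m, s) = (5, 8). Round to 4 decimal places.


The metric has the form g = (A dm^2 + B ds^2)/s^2 with A = 5, B = 5.
Substitute u = sqrt(A/B)*m: g = B*(du^2 + ds^2)/s^2, i.e. B times the
Poincare upper half-plane metric, which has constant Gaussian curvature -1.
Scaling a 2D metric by a constant c divides the Gaussian curvature by c,
so K = -1/B = -1/(5) = -0.2000 everywhere (the point (m, s) = (5, 8) is irrelevant:
the curvature is constant).
The requested Gaussian curvature is K = -0.2000.

-0.2000


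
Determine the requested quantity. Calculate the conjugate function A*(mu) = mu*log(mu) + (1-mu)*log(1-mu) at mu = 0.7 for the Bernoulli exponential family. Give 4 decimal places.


Legendre transform for Bernoulli:
A*(mu) = mu*log(mu) + (1-mu)*log(1-mu).
mu = 0.7, 1-mu = 0.3.
mu*log(mu) = 0.7*log(0.7) = -0.249672.
(1-mu)*log(1-mu) = 0.3*log(0.3) = -0.361192.
A* = -0.249672 + -0.361192 = -0.6109

-0.6109


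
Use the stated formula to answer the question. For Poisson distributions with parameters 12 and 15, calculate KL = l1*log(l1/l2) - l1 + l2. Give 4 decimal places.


KL divergence for Poisson:
KL = l1*log(l1/l2) - l1 + l2.
l1 = 12, l2 = 15.
log(12/15) = -0.223144.
l1*log(l1/l2) = 12 * -0.223144 = -2.677723.
KL = -2.677723 - 12 + 15 = 0.3223

0.3223


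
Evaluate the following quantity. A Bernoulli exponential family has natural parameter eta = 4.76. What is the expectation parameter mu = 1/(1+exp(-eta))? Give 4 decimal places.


Dual coordinate (expectation parameter) for Bernoulli:
mu = 1/(1+exp(-eta)).
eta = 4.76.
exp(-eta) = exp(-4.76) = 0.008566.
mu = 1/(1+0.008566) = 0.9915

0.9915


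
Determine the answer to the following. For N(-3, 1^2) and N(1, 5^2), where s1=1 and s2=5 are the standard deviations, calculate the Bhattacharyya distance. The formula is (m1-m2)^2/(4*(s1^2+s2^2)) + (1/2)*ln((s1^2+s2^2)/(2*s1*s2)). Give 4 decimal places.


Bhattacharyya distance between two Gaussians:
DB = (m1-m2)^2/(4*(s1^2+s2^2)) + (1/2)*ln((s1^2+s2^2)/(2*s1*s2)).
(m1-m2)^2 = (-4)^2 = 16.
s1^2+s2^2 = 1 + 25 = 26.
term1 = 16/104 = 0.153846.
term2 = 0.5*ln(26/10.0) = 0.477756.
DB = 0.153846 + 0.477756 = 0.6316

0.6316


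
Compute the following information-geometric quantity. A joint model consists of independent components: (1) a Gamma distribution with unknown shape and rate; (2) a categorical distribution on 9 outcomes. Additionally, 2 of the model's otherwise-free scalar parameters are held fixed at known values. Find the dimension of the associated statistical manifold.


The dimension of a statistical manifold equals the number of free
(independent) real parameters of the model. For a product of independent
blocks the parameter counts add.
- Gamma (shape, rate): 2.
- categorical on 9 outcomes (probabilities sum to 1): 9-1 = 8.
Total = 2 + 8 = 10.
2 parameter(s) fixed at known values: 10 - 2 = 8.
Dimension = 8

8


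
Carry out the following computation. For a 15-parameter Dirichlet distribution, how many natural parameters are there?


Exponential family dimension calculation:
Dirichlet with 15 components has 15 natural parameters.

15


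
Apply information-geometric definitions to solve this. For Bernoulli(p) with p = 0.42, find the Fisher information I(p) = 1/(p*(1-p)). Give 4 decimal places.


For Bernoulli(p), Fisher information is I(p) = 1/(p*(1-p)).
p = 0.42, 1-p = 0.58.
p*(1-p) = 0.2436.
I(p) = 1/0.2436 = 4.1051

4.1051


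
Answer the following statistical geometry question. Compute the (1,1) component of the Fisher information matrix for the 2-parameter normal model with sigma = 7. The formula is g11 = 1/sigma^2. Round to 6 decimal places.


For the 2-parameter normal family, the Fisher metric has:
  g11 = 1/sigma^2, g22 = 2/sigma^2.
sigma = 7, sigma^2 = 49.
g11 = 0.020408

0.020408


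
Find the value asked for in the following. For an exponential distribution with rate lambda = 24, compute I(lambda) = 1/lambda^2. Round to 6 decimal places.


Fisher information for exponential: I(lambda) = 1/lambda^2.
lambda = 24, lambda^2 = 576.
I = 1/576 = 0.001736

0.001736


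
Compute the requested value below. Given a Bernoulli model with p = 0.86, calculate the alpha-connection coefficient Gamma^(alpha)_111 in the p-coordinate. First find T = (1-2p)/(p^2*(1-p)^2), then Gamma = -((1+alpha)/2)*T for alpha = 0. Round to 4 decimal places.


Skewness (Amari-Chentsov) tensor: T = (1-2p)/(p^2*(1-p)^2).
p = 0.86, 1-2p = -0.72, p^2 = 0.7396, (1-p)^2 = 0.0196.
T = -0.72/(0.7396 * 0.0196) = -49.668326.
In the p-coordinate, Gamma^(alpha) = Gamma^(0) - (alpha/2)*T with Gamma^(0) = (1/2)*g'(p) = -T/2,
so Gamma^(alpha) = -((1+alpha)/2)*T.
alpha = 0, -(1+alpha)/2 = -0.5.
Gamma = -0.5 * -49.668326 = 24.8342

24.8342


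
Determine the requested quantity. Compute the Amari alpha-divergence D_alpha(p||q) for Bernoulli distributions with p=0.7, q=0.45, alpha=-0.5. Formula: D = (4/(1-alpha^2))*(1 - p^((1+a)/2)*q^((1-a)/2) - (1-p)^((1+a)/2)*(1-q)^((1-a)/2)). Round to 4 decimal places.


Amari alpha-divergence:
D = (4/(1-alpha^2))*(1 - p^((1+a)/2)*q^((1-a)/2) - (1-p)^((1+a)/2)*(1-q)^((1-a)/2)).
alpha = -0.5, p = 0.7, q = 0.45.
e1 = (1+alpha)/2 = 0.25, e2 = (1-alpha)/2 = 0.75.
t1 = p^e1 * q^e2 = 0.7^0.25 * 0.45^0.75 = 0.502555.
t2 = (1-p)^e1 * (1-q)^e2 = 0.3^0.25 * 0.55^0.75 = 0.472664.
4/(1-alpha^2) = 5.333333.
D = 5.333333*(1 - 0.502555 - 0.472664) = 0.1322

0.1322


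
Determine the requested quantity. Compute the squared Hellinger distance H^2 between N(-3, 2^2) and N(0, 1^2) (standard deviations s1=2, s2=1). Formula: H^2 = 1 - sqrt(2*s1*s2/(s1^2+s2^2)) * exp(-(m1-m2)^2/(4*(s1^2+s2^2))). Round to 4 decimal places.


Squared Hellinger distance for Gaussians:
H^2 = 1 - sqrt(2*s1*s2/(s1^2+s2^2)) * exp(-(m1-m2)^2/(4*(s1^2+s2^2))).
s1^2 = 4, s2^2 = 1, s1^2+s2^2 = 5.
sqrt(2*2*1/(5)) = 0.894427.
(m1-m2)^2 = (-3)^2 = 9.
exp(-9/(4*5)) = exp(-0.45) = 0.637628.
H^2 = 1 - 0.894427*0.637628 = 0.4297

0.4297


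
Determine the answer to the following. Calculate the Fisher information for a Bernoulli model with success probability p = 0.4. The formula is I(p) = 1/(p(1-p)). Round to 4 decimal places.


For Bernoulli(p), Fisher information is I(p) = 1/(p*(1-p)).
p = 0.4, 1-p = 0.6.
p*(1-p) = 0.24.
I(p) = 1/0.24 = 4.1667

4.1667


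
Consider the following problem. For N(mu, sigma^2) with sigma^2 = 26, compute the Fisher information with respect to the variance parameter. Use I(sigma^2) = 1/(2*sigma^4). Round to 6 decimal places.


Fisher information for variance: I(sigma^2) = 1/(2*sigma^4).
sigma^2 = 26, so sigma^4 = 676.
I = 1/(2*676) = 1/1352 = 0.000740

0.000740


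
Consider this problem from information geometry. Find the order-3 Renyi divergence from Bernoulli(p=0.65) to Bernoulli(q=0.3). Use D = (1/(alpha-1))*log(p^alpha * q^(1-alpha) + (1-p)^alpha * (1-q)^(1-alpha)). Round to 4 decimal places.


Renyi divergence of order alpha between Bernoulli distributions:
D = (1/(alpha-1))*log(p^alpha * q^(1-alpha) + (1-p)^alpha * (1-q)^(1-alpha)).
alpha = 3, p = 0.65, q = 0.3.
p^alpha * q^(1-alpha) = 0.65^3 * 0.3^-2 = 3.051389.
(1-p)^alpha * (1-q)^(1-alpha) = 0.35^3 * 0.7^-2 = 0.0875.
sum = 3.051389 + 0.0875 = 3.138889.
D = (1/2)*log(3.138889) = 0.5719

0.5719


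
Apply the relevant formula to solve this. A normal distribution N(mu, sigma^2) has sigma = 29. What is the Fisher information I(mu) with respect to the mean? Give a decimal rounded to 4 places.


The Fisher information for the mean of a normal distribution is I(mu) = 1/sigma^2.
sigma = 29, so sigma^2 = 841.
I(mu) = 1/841 = 0.0012

0.0012


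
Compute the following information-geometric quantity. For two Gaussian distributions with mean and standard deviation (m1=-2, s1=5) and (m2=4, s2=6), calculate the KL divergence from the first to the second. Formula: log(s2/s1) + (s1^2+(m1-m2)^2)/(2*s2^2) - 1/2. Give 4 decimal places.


KL divergence between normal distributions:
KL = log(s2/s1) + (s1^2 + (m1-m2)^2)/(2*s2^2) - 1/2.
log(6/5) = 0.182322.
(5^2 + (-2-4)^2)/(2*6^2) = (25 + 36)/72 = 0.847222.
KL = 0.182322 + 0.847222 - 0.5 = 0.5295

0.5295


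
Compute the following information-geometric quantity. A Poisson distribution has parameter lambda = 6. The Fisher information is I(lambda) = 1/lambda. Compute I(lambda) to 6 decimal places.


Fisher information for Poisson: I(lambda) = 1/lambda.
lambda = 6.
I(lambda) = 1/6 = 0.166667

0.166667


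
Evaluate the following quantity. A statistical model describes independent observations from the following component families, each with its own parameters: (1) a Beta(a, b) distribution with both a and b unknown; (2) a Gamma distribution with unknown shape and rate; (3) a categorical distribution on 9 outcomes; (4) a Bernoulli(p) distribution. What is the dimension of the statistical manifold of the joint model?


The dimension of a statistical manifold equals the number of free
(independent) real parameters of the model. For a product of independent
blocks the parameter counts add.
- Beta (a, b): 2.
- Gamma (shape, rate): 2.
- categorical on 9 outcomes (probabilities sum to 1): 9-1 = 8.
- Bernoulli (p): 1.
Total = 2 + 2 + 8 + 1 = 13.
Dimension = 13

13


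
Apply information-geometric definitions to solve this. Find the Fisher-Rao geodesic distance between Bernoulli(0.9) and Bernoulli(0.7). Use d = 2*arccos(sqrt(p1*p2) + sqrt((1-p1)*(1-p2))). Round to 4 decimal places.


Geodesic distance on Bernoulli manifold:
d(p1,p2) = 2*arccos(sqrt(p1*p2) + sqrt((1-p1)*(1-p2))).
sqrt(p1*p2) = sqrt(0.9*0.7) = 0.793725.
sqrt((1-p1)*(1-p2)) = sqrt(0.1*0.3) = 0.173205.
arg = 0.793725 + 0.173205 = 0.96693.
d = 2*arccos(0.96693) = 0.5158

0.5158


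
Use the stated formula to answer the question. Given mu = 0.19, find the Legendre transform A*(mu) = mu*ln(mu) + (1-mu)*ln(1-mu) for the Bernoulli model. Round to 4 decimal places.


Legendre transform for Bernoulli:
A*(mu) = mu*log(mu) + (1-mu)*log(1-mu).
mu = 0.19, 1-mu = 0.81.
mu*log(mu) = 0.19*log(0.19) = -0.315539.
(1-mu)*log(1-mu) = 0.81*log(0.81) = -0.170684.
A* = -0.315539 + -0.170684 = -0.4862

-0.4862


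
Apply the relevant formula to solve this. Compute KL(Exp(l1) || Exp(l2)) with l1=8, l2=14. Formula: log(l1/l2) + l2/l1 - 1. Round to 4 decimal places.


KL divergence for exponential family:
KL = log(l1/l2) + l2/l1 - 1.
log(8/14) = -0.559616.
14/8 = 1.75.
KL = -0.559616 + 1.75 - 1 = 0.1904

0.1904


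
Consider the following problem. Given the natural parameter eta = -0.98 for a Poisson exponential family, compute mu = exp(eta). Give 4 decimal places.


Expectation parameter for Poisson exponential family:
mu = exp(eta).
eta = -0.98.
mu = exp(-0.98) = 0.3753

0.3753


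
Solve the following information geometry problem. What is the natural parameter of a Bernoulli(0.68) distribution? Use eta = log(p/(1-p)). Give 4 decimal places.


Natural parameter for Bernoulli: eta = log(p/(1-p)).
p = 0.68, 1-p = 0.32.
p/(1-p) = 2.125.
eta = log(2.125) = 0.7538

0.7538


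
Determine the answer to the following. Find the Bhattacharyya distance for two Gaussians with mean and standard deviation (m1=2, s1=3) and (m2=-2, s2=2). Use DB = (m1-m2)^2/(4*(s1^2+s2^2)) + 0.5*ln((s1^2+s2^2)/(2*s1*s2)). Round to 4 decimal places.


Bhattacharyya distance between two Gaussians:
DB = (m1-m2)^2/(4*(s1^2+s2^2)) + (1/2)*ln((s1^2+s2^2)/(2*s1*s2)).
(m1-m2)^2 = (4)^2 = 16.
s1^2+s2^2 = 9 + 4 = 13.
term1 = 16/52 = 0.307692.
term2 = 0.5*ln(13/12.0) = 0.040021.
DB = 0.307692 + 0.040021 = 0.3477

0.3477


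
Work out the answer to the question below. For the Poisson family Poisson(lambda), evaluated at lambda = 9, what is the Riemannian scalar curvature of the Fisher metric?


This family has a single free parameter, so its statistical manifold
is 1-dimensional. The Riemann curvature tensor of any 1-dimensional
Riemannian manifold vanishes identically, so R = 0.

0


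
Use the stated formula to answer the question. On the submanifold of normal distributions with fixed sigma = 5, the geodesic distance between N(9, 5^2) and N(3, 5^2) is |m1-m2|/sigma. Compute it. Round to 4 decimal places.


On the fixed-variance normal subfamily, geodesic distance = |m1-m2|/sigma.
|9 - 3| = 6.
sigma = 5.
d = 6/5 = 1.2000

1.2000


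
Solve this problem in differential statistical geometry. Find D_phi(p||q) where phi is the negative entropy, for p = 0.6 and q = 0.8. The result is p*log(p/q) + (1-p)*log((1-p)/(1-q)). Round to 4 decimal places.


Bregman divergence with negative entropy generator:
D = p*log(p/q) + (1-p)*log((1-p)/(1-q)).
p = 0.6, q = 0.8.
p*log(p/q) = 0.6*log(0.6/0.8) = -0.172609.
(1-p)*log((1-p)/(1-q)) = 0.4*log(0.4/0.2) = 0.277259.
D = -0.172609 + 0.277259 = 0.1046

0.1046


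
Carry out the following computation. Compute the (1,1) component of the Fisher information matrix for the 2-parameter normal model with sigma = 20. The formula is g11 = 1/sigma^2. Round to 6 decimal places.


For the 2-parameter normal family, the Fisher metric has:
  g11 = 1/sigma^2, g22 = 2/sigma^2.
sigma = 20, sigma^2 = 400.
g11 = 0.002500

0.002500


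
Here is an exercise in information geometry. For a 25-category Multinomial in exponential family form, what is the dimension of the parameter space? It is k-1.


Exponential family dimension calculation:
For Multinomial with k=25 categories, dim = k-1 = 24.

24


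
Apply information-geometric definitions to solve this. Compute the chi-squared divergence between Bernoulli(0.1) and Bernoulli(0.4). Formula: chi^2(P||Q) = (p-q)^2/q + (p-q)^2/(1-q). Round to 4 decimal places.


Chi-squared divergence between Bernoulli distributions:
chi^2 = (p-q)^2/q + (p-q)^2/(1-q).
p = 0.1, q = 0.4, p-q = -0.3.
(p-q)^2 = 0.09.
term1 = 0.09/0.4 = 0.225.
term2 = 0.09/0.6 = 0.15.
chi^2 = 0.225 + 0.15 = 0.3750

0.3750


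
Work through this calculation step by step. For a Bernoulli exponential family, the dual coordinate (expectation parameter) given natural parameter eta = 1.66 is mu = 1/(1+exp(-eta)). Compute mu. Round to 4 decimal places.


Dual coordinate (expectation parameter) for Bernoulli:
mu = 1/(1+exp(-eta)).
eta = 1.66.
exp(-eta) = exp(-1.66) = 0.190139.
mu = 1/(1+0.190139) = 0.8402

0.8402


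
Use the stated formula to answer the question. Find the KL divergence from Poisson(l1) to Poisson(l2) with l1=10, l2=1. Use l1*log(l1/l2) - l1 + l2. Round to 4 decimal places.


KL divergence for Poisson:
KL = l1*log(l1/l2) - l1 + l2.
l1 = 10, l2 = 1.
log(10/1) = 2.302585.
l1*log(l1/l2) = 10 * 2.302585 = 23.025851.
KL = 23.025851 - 10 + 1 = 14.0259

14.0259


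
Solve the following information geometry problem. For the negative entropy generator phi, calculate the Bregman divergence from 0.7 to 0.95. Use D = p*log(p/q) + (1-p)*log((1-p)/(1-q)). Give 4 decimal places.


Bregman divergence with negative entropy generator:
D = p*log(p/q) + (1-p)*log((1-p)/(1-q)).
p = 0.7, q = 0.95.
p*log(p/q) = 0.7*log(0.7/0.95) = -0.213767.
(1-p)*log((1-p)/(1-q)) = 0.3*log(0.3/0.05) = 0.537528.
D = -0.213767 + 0.537528 = 0.3238

0.3238


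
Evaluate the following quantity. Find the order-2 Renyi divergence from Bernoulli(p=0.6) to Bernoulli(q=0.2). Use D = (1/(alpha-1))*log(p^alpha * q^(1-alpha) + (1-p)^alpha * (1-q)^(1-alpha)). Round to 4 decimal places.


Renyi divergence of order alpha between Bernoulli distributions:
D = (1/(alpha-1))*log(p^alpha * q^(1-alpha) + (1-p)^alpha * (1-q)^(1-alpha)).
alpha = 2, p = 0.6, q = 0.2.
p^alpha * q^(1-alpha) = 0.6^2 * 0.2^-1 = 1.8.
(1-p)^alpha * (1-q)^(1-alpha) = 0.4^2 * 0.8^-1 = 0.2.
sum = 1.8 + 0.2 = 2.0.
D = (1/1)*log(2.0) = 0.6931

0.6931


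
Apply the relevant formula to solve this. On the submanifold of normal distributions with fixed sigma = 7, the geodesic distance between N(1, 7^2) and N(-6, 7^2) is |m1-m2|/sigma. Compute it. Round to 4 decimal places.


On the fixed-variance normal subfamily, geodesic distance = |m1-m2|/sigma.
|1 - -6| = 7.
sigma = 7.
d = 7/7 = 1.0000

1.0000


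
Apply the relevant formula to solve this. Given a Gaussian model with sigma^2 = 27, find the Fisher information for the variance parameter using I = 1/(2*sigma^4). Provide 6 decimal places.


Fisher information for variance: I(sigma^2) = 1/(2*sigma^4).
sigma^2 = 27, so sigma^4 = 729.
I = 1/(2*729) = 1/1458 = 0.000686

0.000686


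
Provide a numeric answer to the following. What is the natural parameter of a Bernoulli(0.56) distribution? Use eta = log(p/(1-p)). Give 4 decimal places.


Natural parameter for Bernoulli: eta = log(p/(1-p)).
p = 0.56, 1-p = 0.44.
p/(1-p) = 1.272727.
eta = log(1.272727) = 0.2412

0.2412


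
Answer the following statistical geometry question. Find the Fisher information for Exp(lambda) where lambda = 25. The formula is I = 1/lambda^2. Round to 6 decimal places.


Fisher information for exponential: I(lambda) = 1/lambda^2.
lambda = 25, lambda^2 = 625.
I = 1/625 = 0.001600

0.001600


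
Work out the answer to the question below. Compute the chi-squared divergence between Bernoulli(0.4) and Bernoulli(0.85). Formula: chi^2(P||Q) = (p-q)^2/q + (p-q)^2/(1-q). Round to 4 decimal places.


Chi-squared divergence between Bernoulli distributions:
chi^2 = (p-q)^2/q + (p-q)^2/(1-q).
p = 0.4, q = 0.85, p-q = -0.45.
(p-q)^2 = 0.2025.
term1 = 0.2025/0.85 = 0.238235.
term2 = 0.2025/0.15 = 1.35.
chi^2 = 0.238235 + 1.35 = 1.5882

1.5882


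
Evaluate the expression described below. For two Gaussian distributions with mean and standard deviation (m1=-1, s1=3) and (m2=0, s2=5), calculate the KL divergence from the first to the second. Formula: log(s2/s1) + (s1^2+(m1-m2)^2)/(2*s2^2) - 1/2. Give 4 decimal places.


KL divergence between normal distributions:
KL = log(s2/s1) + (s1^2 + (m1-m2)^2)/(2*s2^2) - 1/2.
log(5/3) = 0.510826.
(3^2 + (-1-0)^2)/(2*5^2) = (9 + 1)/50 = 0.2.
KL = 0.510826 + 0.2 - 0.5 = 0.2108

0.2108


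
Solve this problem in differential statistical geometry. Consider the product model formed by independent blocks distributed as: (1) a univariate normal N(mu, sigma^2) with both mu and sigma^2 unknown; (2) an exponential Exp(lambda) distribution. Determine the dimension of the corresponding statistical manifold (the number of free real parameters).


The dimension of a statistical manifold equals the number of free
(independent) real parameters of the model. For a product of independent
blocks the parameter counts add.
- normal (mu, sigma^2): 2.
- exponential (lambda): 1.
Total = 2 + 1 = 3.
Dimension = 3

3


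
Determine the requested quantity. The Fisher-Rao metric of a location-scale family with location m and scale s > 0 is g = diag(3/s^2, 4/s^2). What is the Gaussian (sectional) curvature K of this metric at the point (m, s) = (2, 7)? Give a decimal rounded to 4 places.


The metric has the form g = (A dm^2 + B ds^2)/s^2 with A = 3, B = 4.
Substitute u = sqrt(A/B)*m: g = B*(du^2 + ds^2)/s^2, i.e. B times the
Poincare upper half-plane metric, which has constant Gaussian curvature -1.
Scaling a 2D metric by a constant c divides the Gaussian curvature by c,
so K = -1/B = -1/(4) = -0.2500 everywhere (the point (m, s) = (2, 7) is irrelevant:
the curvature is constant).
The requested Gaussian curvature is K = -0.2500.

-0.2500


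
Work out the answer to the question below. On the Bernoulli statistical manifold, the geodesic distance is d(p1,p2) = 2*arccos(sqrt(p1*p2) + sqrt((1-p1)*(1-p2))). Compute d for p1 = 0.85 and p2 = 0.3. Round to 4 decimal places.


Geodesic distance on Bernoulli manifold:
d(p1,p2) = 2*arccos(sqrt(p1*p2) + sqrt((1-p1)*(1-p2))).
sqrt(p1*p2) = sqrt(0.85*0.3) = 0.504975.
sqrt((1-p1)*(1-p2)) = sqrt(0.15*0.7) = 0.324037.
arg = 0.504975 + 0.324037 = 0.829012.
d = 2*arccos(0.829012) = 1.1869

1.1869


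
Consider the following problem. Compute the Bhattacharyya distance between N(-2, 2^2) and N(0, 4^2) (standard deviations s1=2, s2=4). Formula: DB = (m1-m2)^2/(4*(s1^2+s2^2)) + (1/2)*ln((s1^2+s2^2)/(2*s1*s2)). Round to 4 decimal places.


Bhattacharyya distance between two Gaussians:
DB = (m1-m2)^2/(4*(s1^2+s2^2)) + (1/2)*ln((s1^2+s2^2)/(2*s1*s2)).
(m1-m2)^2 = (-2)^2 = 4.
s1^2+s2^2 = 4 + 16 = 20.
term1 = 4/80 = 0.05.
term2 = 0.5*ln(20/16.0) = 0.111572.
DB = 0.05 + 0.111572 = 0.1616

0.1616


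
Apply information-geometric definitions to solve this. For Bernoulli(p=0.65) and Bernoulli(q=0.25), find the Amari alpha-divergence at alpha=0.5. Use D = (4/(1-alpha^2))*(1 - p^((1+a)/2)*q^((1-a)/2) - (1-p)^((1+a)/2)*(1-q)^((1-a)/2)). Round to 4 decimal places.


Amari alpha-divergence:
D = (4/(1-alpha^2))*(1 - p^((1+a)/2)*q^((1-a)/2) - (1-p)^((1+a)/2)*(1-q)^((1-a)/2)).
alpha = 0.5, p = 0.65, q = 0.25.
e1 = (1+alpha)/2 = 0.75, e2 = (1-alpha)/2 = 0.25.
t1 = p^e1 * q^e2 = 0.65^0.75 * 0.25^0.25 = 0.511882.
t2 = (1-p)^e1 * (1-q)^e2 = 0.35^0.75 * 0.75^0.25 = 0.423464.
4/(1-alpha^2) = 5.333333.
D = 5.333333*(1 - 0.511882 - 0.423464) = 0.3448

0.3448


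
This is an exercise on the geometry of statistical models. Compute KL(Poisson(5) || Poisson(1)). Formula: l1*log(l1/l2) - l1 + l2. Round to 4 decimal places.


KL divergence for Poisson:
KL = l1*log(l1/l2) - l1 + l2.
l1 = 5, l2 = 1.
log(5/1) = 1.609438.
l1*log(l1/l2) = 5 * 1.609438 = 8.04719.
KL = 8.04719 - 5 + 1 = 4.0472

4.0472


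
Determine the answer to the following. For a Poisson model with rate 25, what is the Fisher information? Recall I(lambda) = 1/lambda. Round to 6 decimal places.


Fisher information for Poisson: I(lambda) = 1/lambda.
lambda = 25.
I(lambda) = 1/25 = 0.040000

0.040000


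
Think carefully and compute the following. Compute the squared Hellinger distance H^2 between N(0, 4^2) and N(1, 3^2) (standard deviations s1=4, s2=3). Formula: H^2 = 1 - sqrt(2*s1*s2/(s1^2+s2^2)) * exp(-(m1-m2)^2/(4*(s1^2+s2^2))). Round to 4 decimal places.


Squared Hellinger distance for Gaussians:
H^2 = 1 - sqrt(2*s1*s2/(s1^2+s2^2)) * exp(-(m1-m2)^2/(4*(s1^2+s2^2))).
s1^2 = 16, s2^2 = 9, s1^2+s2^2 = 25.
sqrt(2*4*3/(25)) = 0.979796.
(m1-m2)^2 = (-1)^2 = 1.
exp(-1/(4*25)) = exp(-0.01) = 0.99005.
H^2 = 1 - 0.979796*0.99005 = 0.0300

0.0300


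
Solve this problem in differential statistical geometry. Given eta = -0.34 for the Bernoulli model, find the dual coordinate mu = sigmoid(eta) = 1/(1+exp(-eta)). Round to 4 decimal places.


Dual coordinate (expectation parameter) for Bernoulli:
mu = 1/(1+exp(-eta)).
eta = -0.34.
exp(-eta) = exp(0.34) = 1.404948.
mu = 1/(1+1.404948) = 0.4158

0.4158


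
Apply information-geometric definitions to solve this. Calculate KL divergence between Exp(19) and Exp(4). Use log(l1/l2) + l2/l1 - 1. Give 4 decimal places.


KL divergence for exponential family:
KL = log(l1/l2) + l2/l1 - 1.
log(19/4) = 1.558145.
4/19 = 0.210526.
KL = 1.558145 + 0.210526 - 1 = 0.7687

0.7687


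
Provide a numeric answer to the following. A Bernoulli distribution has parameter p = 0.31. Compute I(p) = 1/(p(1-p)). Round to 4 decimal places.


For Bernoulli(p), Fisher information is I(p) = 1/(p*(1-p)).
p = 0.31, 1-p = 0.69.
p*(1-p) = 0.2139.
I(p) = 1/0.2139 = 4.6751

4.6751


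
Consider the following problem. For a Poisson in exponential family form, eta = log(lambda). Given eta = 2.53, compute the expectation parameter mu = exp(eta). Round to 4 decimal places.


Expectation parameter for Poisson exponential family:
mu = exp(eta).
eta = 2.53.
mu = exp(2.53) = 12.5535

12.5535


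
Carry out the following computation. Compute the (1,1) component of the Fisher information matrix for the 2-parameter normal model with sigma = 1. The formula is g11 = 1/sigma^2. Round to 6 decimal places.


For the 2-parameter normal family, the Fisher metric has:
  g11 = 1/sigma^2, g22 = 2/sigma^2.
sigma = 1, sigma^2 = 1.
g11 = 1.000000

1.000000


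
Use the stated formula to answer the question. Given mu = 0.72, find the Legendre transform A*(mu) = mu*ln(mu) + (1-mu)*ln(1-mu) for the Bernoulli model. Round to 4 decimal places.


Legendre transform for Bernoulli:
A*(mu) = mu*log(mu) + (1-mu)*log(1-mu).
mu = 0.72, 1-mu = 0.28.
mu*log(mu) = 0.72*log(0.72) = -0.236523.
(1-mu)*log(1-mu) = 0.28*log(0.28) = -0.35643.
A* = -0.236523 + -0.35643 = -0.5930

-0.5930


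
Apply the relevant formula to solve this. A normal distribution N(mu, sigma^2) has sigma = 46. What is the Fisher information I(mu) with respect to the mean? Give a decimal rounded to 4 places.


The Fisher information for the mean of a normal distribution is I(mu) = 1/sigma^2.
sigma = 46, so sigma^2 = 2116.
I(mu) = 1/2116 = 0.0005

0.0005


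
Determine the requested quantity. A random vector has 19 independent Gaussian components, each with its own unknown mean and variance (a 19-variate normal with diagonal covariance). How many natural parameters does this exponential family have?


Exponential family dimension calculation:
Each univariate normal has two natural parameters (mu/sigma^2 and -1/(2 sigma^2)).
With 19 independent components, dim = 2 * 19 = 38.

38


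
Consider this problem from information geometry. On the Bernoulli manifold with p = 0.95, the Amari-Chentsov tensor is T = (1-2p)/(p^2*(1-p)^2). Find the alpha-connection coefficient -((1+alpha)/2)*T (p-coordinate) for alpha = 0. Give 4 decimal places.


Skewness (Amari-Chentsov) tensor: T = (1-2p)/(p^2*(1-p)^2).
p = 0.95, 1-2p = -0.9, p^2 = 0.9025, (1-p)^2 = 0.0025.
T = -0.9/(0.9025 * 0.0025) = -398.891967.
In the p-coordinate, Gamma^(alpha) = Gamma^(0) - (alpha/2)*T with Gamma^(0) = (1/2)*g'(p) = -T/2,
so Gamma^(alpha) = -((1+alpha)/2)*T.
alpha = 0, -(1+alpha)/2 = -0.5.
Gamma = -0.5 * -398.891967 = 199.4460

199.4460


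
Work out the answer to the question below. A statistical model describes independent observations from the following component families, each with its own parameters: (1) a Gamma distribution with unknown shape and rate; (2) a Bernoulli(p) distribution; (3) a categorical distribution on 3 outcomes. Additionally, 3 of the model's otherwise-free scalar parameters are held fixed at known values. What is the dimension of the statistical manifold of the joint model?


The dimension of a statistical manifold equals the number of free
(independent) real parameters of the model. For a product of independent
blocks the parameter counts add.
- Gamma (shape, rate): 2.
- Bernoulli (p): 1.
- categorical on 3 outcomes (probabilities sum to 1): 3-1 = 2.
Total = 2 + 1 + 2 = 5.
3 parameter(s) fixed at known values: 5 - 3 = 2.
Dimension = 2

2


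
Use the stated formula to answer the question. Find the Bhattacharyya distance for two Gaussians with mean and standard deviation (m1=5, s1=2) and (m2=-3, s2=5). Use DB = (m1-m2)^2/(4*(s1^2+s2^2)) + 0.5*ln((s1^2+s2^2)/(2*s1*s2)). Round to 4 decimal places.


Bhattacharyya distance between two Gaussians:
DB = (m1-m2)^2/(4*(s1^2+s2^2)) + (1/2)*ln((s1^2+s2^2)/(2*s1*s2)).
(m1-m2)^2 = (8)^2 = 64.
s1^2+s2^2 = 4 + 25 = 29.
term1 = 64/116 = 0.551724.
term2 = 0.5*ln(29/20.0) = 0.185782.
DB = 0.551724 + 0.185782 = 0.7375

0.7375


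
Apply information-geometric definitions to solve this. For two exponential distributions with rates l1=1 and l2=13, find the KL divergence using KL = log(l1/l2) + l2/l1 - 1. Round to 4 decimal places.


KL divergence for exponential family:
KL = log(l1/l2) + l2/l1 - 1.
log(1/13) = -2.564949.
13/1 = 13.0.
KL = -2.564949 + 13.0 - 1 = 9.4351

9.4351


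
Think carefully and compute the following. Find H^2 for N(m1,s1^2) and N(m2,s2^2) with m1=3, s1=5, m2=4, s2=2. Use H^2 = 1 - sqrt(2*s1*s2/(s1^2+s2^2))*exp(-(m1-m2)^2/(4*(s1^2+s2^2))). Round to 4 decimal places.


Squared Hellinger distance for Gaussians:
H^2 = 1 - sqrt(2*s1*s2/(s1^2+s2^2)) * exp(-(m1-m2)^2/(4*(s1^2+s2^2))).
s1^2 = 25, s2^2 = 4, s1^2+s2^2 = 29.
sqrt(2*5*2/(29)) = 0.830455.
(m1-m2)^2 = (-1)^2 = 1.
exp(-1/(4*29)) = exp(-0.008621) = 0.991416.
H^2 = 1 - 0.830455*0.991416 = 0.1767

0.1767


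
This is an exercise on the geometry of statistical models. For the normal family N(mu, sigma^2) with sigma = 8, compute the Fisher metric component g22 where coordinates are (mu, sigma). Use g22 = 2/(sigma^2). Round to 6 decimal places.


For the 2-parameter normal family, the Fisher metric has:
  g11 = 1/sigma^2, g22 = 2/sigma^2.
sigma = 8, sigma^2 = 64.
g22 = 0.031250

0.031250


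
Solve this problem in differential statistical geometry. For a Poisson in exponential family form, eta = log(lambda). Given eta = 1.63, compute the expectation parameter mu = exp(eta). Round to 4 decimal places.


Expectation parameter for Poisson exponential family:
mu = exp(eta).
eta = 1.63.
mu = exp(1.63) = 5.1039

5.1039


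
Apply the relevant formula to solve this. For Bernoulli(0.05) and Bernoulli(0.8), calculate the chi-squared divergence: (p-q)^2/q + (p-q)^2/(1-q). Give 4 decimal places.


Chi-squared divergence between Bernoulli distributions:
chi^2 = (p-q)^2/q + (p-q)^2/(1-q).
p = 0.05, q = 0.8, p-q = -0.75.
(p-q)^2 = 0.5625.
term1 = 0.5625/0.8 = 0.703125.
term2 = 0.5625/0.2 = 2.8125.
chi^2 = 0.703125 + 2.8125 = 3.5156

3.5156


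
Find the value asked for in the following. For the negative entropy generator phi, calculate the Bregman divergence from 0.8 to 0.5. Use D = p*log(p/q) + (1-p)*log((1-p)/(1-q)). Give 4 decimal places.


Bregman divergence with negative entropy generator:
D = p*log(p/q) + (1-p)*log((1-p)/(1-q)).
p = 0.8, q = 0.5.
p*log(p/q) = 0.8*log(0.8/0.5) = 0.376003.
(1-p)*log((1-p)/(1-q)) = 0.2*log(0.2/0.5) = -0.183258.
D = 0.376003 + -0.183258 = 0.1927

0.1927


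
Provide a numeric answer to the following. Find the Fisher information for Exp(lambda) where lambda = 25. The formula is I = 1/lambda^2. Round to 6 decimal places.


Fisher information for exponential: I(lambda) = 1/lambda^2.
lambda = 25, lambda^2 = 625.
I = 1/625 = 0.001600

0.001600


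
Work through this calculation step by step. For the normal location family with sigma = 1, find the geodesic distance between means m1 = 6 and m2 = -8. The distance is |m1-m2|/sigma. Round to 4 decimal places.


On the fixed-variance normal subfamily, geodesic distance = |m1-m2|/sigma.
|6 - -8| = 14.
sigma = 1.
d = 14/1 = 14.0000

14.0000


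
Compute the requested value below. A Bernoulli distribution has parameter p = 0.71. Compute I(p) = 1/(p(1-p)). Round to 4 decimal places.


For Bernoulli(p), Fisher information is I(p) = 1/(p*(1-p)).
p = 0.71, 1-p = 0.29.
p*(1-p) = 0.2059.
I(p) = 1/0.2059 = 4.8567

4.8567


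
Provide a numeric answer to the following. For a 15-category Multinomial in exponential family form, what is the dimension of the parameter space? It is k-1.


Exponential family dimension calculation:
For Multinomial with k=15 categories, dim = k-1 = 14.

14


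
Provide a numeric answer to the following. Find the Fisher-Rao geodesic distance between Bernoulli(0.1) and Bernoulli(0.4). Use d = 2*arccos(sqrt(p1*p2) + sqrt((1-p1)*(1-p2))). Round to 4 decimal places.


Geodesic distance on Bernoulli manifold:
d(p1,p2) = 2*arccos(sqrt(p1*p2) + sqrt((1-p1)*(1-p2))).
sqrt(p1*p2) = sqrt(0.1*0.4) = 0.2.
sqrt((1-p1)*(1-p2)) = sqrt(0.9*0.6) = 0.734847.
arg = 0.2 + 0.734847 = 0.934847.
d = 2*arccos(0.934847) = 0.7259

0.7259


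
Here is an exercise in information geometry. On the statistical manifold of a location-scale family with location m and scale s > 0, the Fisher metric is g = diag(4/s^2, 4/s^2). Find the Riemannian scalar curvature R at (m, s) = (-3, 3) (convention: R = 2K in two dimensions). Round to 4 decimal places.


The metric has the form g = (A dm^2 + B ds^2)/s^2 with A = 4, B = 4.
Substitute u = sqrt(A/B)*m: g = B*(du^2 + ds^2)/s^2, i.e. B times the
Poincare upper half-plane metric, which has constant Gaussian curvature -1.
Scaling a 2D metric by a constant c divides the Gaussian curvature by c,
so K = -1/B = -1/(4) = -0.2500 everywhere (the point (m, s) = (-3, 3) is irrelevant:
the curvature is constant).
Scalar curvature in dimension 2: R = 2K = -2/(4) = -0.5000.

-0.5000
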